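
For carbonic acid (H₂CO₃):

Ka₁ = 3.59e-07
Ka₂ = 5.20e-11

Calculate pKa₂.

pKa₂ = -log(Ka₂) = -log(5.20e-11) = 10.28.

pK_{a2} = 10.28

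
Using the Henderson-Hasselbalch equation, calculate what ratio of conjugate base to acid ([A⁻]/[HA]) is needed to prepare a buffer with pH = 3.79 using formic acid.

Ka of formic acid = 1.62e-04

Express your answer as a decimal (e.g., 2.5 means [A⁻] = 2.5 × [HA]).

pKa = -log(1.62e-04) = 3.7905. pH = pKa + log([A⁻]/[HA]), so log([A⁻]/[HA]) = pH − pKa = 3.79 − 3.7905 = -0.0005. [A⁻]/[HA] = 10^(-0.0005) = 0.999

[A⁻]/[HA] = 0.999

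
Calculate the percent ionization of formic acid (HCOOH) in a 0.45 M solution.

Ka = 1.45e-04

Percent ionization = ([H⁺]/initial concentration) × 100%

Using Ka equilibrium: x² + Ka×x - Ka×C = 0. Solving: [H⁺] = 8.0056e-03. Percent = (8.0056e-03/0.45) × 100

Percent ionization = 1.78%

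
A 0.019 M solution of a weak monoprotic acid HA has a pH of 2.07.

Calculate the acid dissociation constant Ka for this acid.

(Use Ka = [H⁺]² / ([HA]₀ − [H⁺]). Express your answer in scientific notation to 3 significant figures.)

[H⁺] = 10^(−pH) = 10^(−2.07) = 8.511e-03 M. For HA ⇌ H⁺ + A⁻, Ka = [H⁺][A⁻]/[HA] = [H⁺]² / ([HA]₀ − [H⁺]) = (8.511e-03)² / (0.019 − 8.511e-03) = 6.91e-03.

K_a = 6.91e-03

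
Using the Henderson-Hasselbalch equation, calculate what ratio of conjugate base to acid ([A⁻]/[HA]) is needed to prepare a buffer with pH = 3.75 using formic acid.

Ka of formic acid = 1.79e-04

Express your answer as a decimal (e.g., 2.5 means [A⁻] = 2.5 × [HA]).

pKa = -log(1.79e-04) = 3.7471. pH = pKa + log([A⁻]/[HA]), so log([A⁻]/[HA]) = pH − pKa = 3.75 − 3.7471 = 0.0029. [A⁻]/[HA] = 10^(0.0029) = 1.01

[A⁻]/[HA] = 1.01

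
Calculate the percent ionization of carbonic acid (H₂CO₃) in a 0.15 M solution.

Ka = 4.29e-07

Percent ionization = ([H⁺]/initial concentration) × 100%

Using Ka equilibrium: x² + Ka×x - Ka×C = 0. Solving: [H⁺] = 2.5346e-04. Percent = (2.5346e-04/0.15) × 100

Percent ionization = 0.169%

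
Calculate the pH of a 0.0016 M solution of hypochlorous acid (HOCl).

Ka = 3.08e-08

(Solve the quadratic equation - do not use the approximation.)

x² + Ka×x - Ka×C = 0. Using quadratic formula: [H⁺] = 7.0046e-06

pH = 5.15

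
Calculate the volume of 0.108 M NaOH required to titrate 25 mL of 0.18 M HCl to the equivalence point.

At equivalence: moles acid = moles base. moles HCl = 0.18 × 25/1000 = 0.0045 mol. V_base = moles / 0.108 × 1000 = 41.7 mL.

V_{base} = 41.7 mL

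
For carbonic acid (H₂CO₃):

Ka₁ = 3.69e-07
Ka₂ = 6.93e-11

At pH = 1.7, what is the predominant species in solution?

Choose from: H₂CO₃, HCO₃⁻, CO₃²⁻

pKa₁ = 6.43, pKa₂ = 10.16. For a polyprotic acid the predominant species crosses at each pKa: below pKa_n the protonated form dominates, above it the deprotonated form does. At pH = 1.7, the predominant species is H₂CO₃.

H₂CO₃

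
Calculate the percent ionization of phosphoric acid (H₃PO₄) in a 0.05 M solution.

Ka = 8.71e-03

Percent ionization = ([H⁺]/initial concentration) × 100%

Using Ka equilibrium: x² + Ka×x - Ka×C = 0. Solving: [H⁺] = 1.6963e-02. Percent = (1.6963e-02/0.05) × 100

Percent ionization = 33.9%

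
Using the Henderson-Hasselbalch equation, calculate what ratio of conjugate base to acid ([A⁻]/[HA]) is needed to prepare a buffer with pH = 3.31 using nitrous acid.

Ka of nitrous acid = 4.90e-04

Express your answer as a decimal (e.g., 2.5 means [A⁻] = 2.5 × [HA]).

pKa = -log(4.90e-04) = 3.3098. pH = pKa + log([A⁻]/[HA]), so log([A⁻]/[HA]) = pH − pKa = 3.31 − 3.3098 = 0.0002. [A⁻]/[HA] = 10^(0.0002) = 1.00

[A⁻]/[HA] = 1.00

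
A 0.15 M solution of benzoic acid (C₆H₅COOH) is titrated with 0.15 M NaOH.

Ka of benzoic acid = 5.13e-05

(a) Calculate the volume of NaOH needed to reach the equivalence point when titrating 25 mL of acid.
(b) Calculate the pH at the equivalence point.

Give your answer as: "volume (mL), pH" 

moles acid = 0.15 × 25/1000 = 0.00375 mol; V_base = moles/0.15 × 1000 = 25.0 mL. At equivalence only the conjugate base is present: [A⁻] = 0.00375/0.050 = 7.5000e-02 M. Kb = Kw/Ka = 1.95e-10; [OH⁻] = √(Kb × [A⁻]) = 3.8236e-06; pOH = 5.42; pH = 14 - pOH = 8.58.

V = 25.0 mL, pH = 8.58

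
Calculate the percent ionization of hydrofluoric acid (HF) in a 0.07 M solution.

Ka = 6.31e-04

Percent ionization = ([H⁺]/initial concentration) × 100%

Using Ka equilibrium: x² + Ka×x - Ka×C = 0. Solving: [H⁺] = 6.3380e-03. Percent = (6.3380e-03/0.07) × 100

Percent ionization = 9.05%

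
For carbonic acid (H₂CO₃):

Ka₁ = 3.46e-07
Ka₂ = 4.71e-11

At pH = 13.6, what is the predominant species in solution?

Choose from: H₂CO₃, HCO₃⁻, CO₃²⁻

pKa₁ = 6.46, pKa₂ = 10.33. For a polyprotic acid the predominant species crosses at each pKa: below pKa_n the protonated form dominates, above it the deprotonated form does. At pH = 13.6, the predominant species is CO₃²⁻.

CO₃²⁻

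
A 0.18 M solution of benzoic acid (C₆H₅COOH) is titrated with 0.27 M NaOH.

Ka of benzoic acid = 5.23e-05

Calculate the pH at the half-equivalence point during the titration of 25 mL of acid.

At half-equivalence [HA] = [A⁻], so Henderson-Hasselbalch gives pH = pKa = -log(5.23e-05) = 4.28.

pH = pKa = 4.28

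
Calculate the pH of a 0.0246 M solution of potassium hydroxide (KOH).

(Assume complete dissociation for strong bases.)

[OH⁻] = 0.0246 M for strong base. pOH = -log[OH⁻] = 1.61, pH = 14 - pOH

pH = 12.39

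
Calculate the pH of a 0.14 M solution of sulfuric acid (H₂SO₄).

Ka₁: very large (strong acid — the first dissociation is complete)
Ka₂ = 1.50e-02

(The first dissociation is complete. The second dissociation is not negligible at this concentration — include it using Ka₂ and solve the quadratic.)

First dissociation is complete: [H⁺]₀ = [HSO₄⁻]₀ = C = 0.14 M. Second dissociation HSO₄⁻ ⇌ H⁺ + SO₄²⁻: let x = [SO₄²⁻]. Ka₂ = (C + x)·x / (C − x) = 1.50e-02 → x² + (C + Ka₂)·x − Ka₂·C = 0 → x² + 0.15500·x − 2.100e-03 = 0. x = (−0.15500 + √(0.15500² + 4 × 2.100e-03)) / 2 = 1.2535e-02 M. [H⁺] = C + x = 0.14 + 1.2535e-02 = 1.5253e-01 M. pH = -log(1.5253e-01) = 0.82.

pH = 0.82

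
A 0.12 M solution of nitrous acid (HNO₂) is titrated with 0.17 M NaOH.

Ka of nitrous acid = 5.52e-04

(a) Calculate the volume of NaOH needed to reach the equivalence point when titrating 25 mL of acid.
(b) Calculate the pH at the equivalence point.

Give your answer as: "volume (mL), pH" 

moles acid = 0.12 × 25/1000 = 0.003 mol; V_base = moles/0.17 × 1000 = 17.6 mL. At equivalence only the conjugate base is present: [A⁻] = 0.003/0.043 = 7.0345e-02 M. Kb = Kw/Ka = 1.81e-11; [OH⁻] = √(Kb × [A⁻]) = 1.1289e-06; pOH = 5.95; pH = 14 - pOH = 8.05.

V = 17.6 mL, pH = 8.05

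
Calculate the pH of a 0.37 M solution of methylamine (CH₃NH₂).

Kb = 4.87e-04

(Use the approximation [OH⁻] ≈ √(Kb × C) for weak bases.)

[OH⁻] = √(Kb × C) = √(4.87e-04 × 0.37) = 1.3423e-02. pOH = 1.87, pH = 14 - pOH

pH = 12.13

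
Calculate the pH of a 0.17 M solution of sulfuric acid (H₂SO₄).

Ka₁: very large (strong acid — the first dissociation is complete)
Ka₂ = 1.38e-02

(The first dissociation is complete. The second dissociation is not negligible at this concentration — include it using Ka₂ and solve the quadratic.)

First dissociation is complete: [H⁺]₀ = [HSO₄⁻]₀ = C = 0.17 M. Second dissociation HSO₄⁻ ⇌ H⁺ + SO₄²⁻: let x = [SO₄²⁻]. Ka₂ = (C + x)·x / (C − x) = 1.38e-02 → x² + (C + Ka₂)·x − Ka₂·C = 0 → x² + 0.18380·x − 2.346e-03 = 0. x = (−0.18380 + √(0.18380² + 4 × 2.346e-03)) / 2 = 1.1983e-02 M. [H⁺] = C + x = 0.17 + 1.1983e-02 = 1.8198e-01 M. pH = -log(1.8198e-01) = 0.74.

pH = 0.74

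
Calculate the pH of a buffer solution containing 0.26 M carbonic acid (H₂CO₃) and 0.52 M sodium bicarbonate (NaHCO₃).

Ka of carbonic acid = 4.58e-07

pKa = -log(4.58e-07) = 6.34. pH = pKa + log([A⁻]/[HA]) = 6.34 + log(0.52/0.26)

pH = 6.64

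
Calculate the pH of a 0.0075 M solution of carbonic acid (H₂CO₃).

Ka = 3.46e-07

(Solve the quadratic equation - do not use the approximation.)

x² + Ka×x - Ka×C = 0. Using quadratic formula: [H⁺] = 5.0768e-05

pH = 4.29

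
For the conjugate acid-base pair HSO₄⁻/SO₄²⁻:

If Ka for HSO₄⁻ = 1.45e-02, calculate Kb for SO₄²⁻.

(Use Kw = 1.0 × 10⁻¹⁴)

For a conjugate pair Ka × Kb = Kw, so Kb = Kw/Ka = 1.0 × 10⁻¹⁴ / 1.45e-02 = 6.90e-13.

K_b = 6.90e-13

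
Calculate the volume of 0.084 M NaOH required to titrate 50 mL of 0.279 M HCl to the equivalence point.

At equivalence: moles acid = moles base. moles HCl = 0.279 × 50/1000 = 0.01395 mol. V_base = moles / 0.084 × 1000 = 166.1 mL.

V_{base} = 166.1 mL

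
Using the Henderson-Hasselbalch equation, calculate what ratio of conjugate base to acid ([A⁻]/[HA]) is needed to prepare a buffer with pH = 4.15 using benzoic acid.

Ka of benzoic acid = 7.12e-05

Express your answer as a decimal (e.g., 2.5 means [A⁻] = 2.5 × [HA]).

pKa = -log(7.12e-05) = 4.1475. pH = pKa + log([A⁻]/[HA]), so log([A⁻]/[HA]) = pH − pKa = 4.15 − 4.1475 = 0.0025. [A⁻]/[HA] = 10^(0.0025) = 1.01

[A⁻]/[HA] = 1.01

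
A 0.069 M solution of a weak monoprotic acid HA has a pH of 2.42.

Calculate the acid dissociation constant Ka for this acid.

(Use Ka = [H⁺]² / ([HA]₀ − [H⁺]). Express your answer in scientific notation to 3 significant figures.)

[H⁺] = 10^(−pH) = 10^(−2.42) = 3.802e-03 M. For HA ⇌ H⁺ + A⁻, Ka = [H⁺][A⁻]/[HA] = [H⁺]² / ([HA]₀ − [H⁺]) = (3.802e-03)² / (0.069 − 3.802e-03) = 2.22e-04.

K_a = 2.22e-04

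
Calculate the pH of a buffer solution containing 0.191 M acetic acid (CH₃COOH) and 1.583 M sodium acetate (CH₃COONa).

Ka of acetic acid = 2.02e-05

pKa = -log(2.02e-05) = 4.69. pH = pKa + log([A⁻]/[HA]) = 4.69 + log(1.583/0.191)

pH = 5.61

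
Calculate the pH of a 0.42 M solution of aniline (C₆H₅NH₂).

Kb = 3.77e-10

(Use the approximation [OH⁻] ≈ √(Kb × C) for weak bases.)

[OH⁻] = √(Kb × C) = √(3.77e-10 × 0.42) = 1.2583e-05. pOH = 4.90, pH = 14 - pOH

pH = 9.10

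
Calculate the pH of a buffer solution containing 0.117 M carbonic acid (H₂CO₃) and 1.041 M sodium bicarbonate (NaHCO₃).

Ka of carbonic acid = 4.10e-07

pKa = -log(4.10e-07) = 6.39. pH = pKa + log([A⁻]/[HA]) = 6.39 + log(1.041/0.117)

pH = 7.34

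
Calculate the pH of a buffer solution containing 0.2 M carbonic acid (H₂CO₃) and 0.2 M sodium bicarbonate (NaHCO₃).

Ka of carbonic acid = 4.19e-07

pKa = -log(4.19e-07) = 6.38. pH = pKa + log([A⁻]/[HA]) = 6.38 + log(0.2/0.2)

pH = 6.38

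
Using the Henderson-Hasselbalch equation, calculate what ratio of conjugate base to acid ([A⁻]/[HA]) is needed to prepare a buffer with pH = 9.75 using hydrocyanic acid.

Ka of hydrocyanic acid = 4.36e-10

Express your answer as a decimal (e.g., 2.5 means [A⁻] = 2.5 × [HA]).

pKa = -log(4.36e-10) = 9.3605. pH = pKa + log([A⁻]/[HA]), so log([A⁻]/[HA]) = pH − pKa = 9.75 − 9.3605 = 0.3895. [A⁻]/[HA] = 10^(0.3895) = 2.45

[A⁻]/[HA] = 2.45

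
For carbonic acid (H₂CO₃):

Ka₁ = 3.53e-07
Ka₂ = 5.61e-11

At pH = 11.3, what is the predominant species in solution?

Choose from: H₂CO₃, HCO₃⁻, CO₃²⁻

pKa₁ = 6.45, pKa₂ = 10.25. For a polyprotic acid the predominant species crosses at each pKa: below pKa_n the protonated form dominates, above it the deprotonated form does. At pH = 11.3, the predominant species is CO₃²⁻.

CO₃²⁻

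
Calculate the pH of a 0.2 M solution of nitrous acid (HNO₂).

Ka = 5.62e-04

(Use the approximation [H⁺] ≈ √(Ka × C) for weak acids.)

[H⁺] = √(Ka × C) = √(5.62e-04 × 0.2) = 1.0602e-02. pH = -log(1.0602e-02)

pH = 1.97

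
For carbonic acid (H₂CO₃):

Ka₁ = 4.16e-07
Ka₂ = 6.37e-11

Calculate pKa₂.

pKa₂ = -log(Ka₂) = -log(6.37e-11) = 10.20.

pK_{a2} = 10.20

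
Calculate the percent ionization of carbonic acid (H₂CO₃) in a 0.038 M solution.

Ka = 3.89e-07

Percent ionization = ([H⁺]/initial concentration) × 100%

Using Ka equilibrium: x² + Ka×x - Ka×C = 0. Solving: [H⁺] = 1.2139e-04. Percent = (1.2139e-04/0.038) × 100

Percent ionization = 0.319%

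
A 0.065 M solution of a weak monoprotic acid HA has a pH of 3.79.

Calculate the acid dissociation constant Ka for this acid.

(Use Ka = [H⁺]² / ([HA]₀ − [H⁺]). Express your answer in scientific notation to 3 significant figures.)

[H⁺] = 10^(−pH) = 10^(−3.79) = 1.622e-04 M. For HA ⇌ H⁺ + A⁻, Ka = [H⁺][A⁻]/[HA] = [H⁺]² / ([HA]₀ − [H⁺]) = (1.622e-04)² / (0.065 − 1.622e-04) = 4.06e-07.

K_a = 4.06e-07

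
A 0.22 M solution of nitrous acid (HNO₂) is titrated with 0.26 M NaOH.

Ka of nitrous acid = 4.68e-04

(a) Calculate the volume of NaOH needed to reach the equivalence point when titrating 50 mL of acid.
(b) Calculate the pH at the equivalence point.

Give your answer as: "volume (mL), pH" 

moles acid = 0.22 × 50/1000 = 0.011 mol; V_base = moles/0.26 × 1000 = 42.3 mL. At equivalence only the conjugate base is present: [A⁻] = 0.011/0.092 = 1.1917e-01 M. Kb = Kw/Ka = 2.14e-11; [OH⁻] = √(Kb × [A⁻]) = 1.5957e-06; pOH = 5.80; pH = 14 - pOH = 8.20.

V = 42.3 mL, pH = 8.20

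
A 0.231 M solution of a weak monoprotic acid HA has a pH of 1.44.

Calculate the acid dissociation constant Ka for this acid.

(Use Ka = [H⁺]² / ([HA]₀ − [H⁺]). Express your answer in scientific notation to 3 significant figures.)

[H⁺] = 10^(−pH) = 10^(−1.44) = 3.631e-02 M. For HA ⇌ H⁺ + A⁻, Ka = [H⁺][A⁻]/[HA] = [H⁺]² / ([HA]₀ − [H⁺]) = (3.631e-02)² / (0.231 − 3.631e-02) = 6.77e-03.

K_a = 6.77e-03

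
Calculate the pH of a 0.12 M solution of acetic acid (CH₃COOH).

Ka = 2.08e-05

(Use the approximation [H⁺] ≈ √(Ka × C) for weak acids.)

[H⁺] = √(Ka × C) = √(2.08e-05 × 0.12) = 1.5799e-03. pH = -log(1.5799e-03)

pH = 2.80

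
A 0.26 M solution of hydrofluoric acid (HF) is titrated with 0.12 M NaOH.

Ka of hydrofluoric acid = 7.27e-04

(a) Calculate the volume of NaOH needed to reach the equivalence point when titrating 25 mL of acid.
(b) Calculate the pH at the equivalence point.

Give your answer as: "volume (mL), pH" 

moles acid = 0.26 × 25/1000 = 0.0065 mol; V_base = moles/0.12 × 1000 = 54.2 mL. At equivalence only the conjugate base is present: [A⁻] = 0.0065/0.079 = 8.2105e-02 M. Kb = Kw/Ka = 1.38e-11; [OH⁻] = √(Kb × [A⁻]) = 1.0627e-06; pOH = 5.97; pH = 14 - pOH = 8.03.

V = 54.2 mL, pH = 8.03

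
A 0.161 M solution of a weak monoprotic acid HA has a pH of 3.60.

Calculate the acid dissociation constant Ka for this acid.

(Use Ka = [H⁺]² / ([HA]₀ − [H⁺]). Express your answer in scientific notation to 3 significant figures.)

[H⁺] = 10^(−pH) = 10^(−3.60) = 2.512e-04 M. For HA ⇌ H⁺ + A⁻, Ka = [H⁺][A⁻]/[HA] = [H⁺]² / ([HA]₀ − [H⁺]) = (2.512e-04)² / (0.161 − 2.512e-04) = 3.93e-07.

K_a = 3.93e-07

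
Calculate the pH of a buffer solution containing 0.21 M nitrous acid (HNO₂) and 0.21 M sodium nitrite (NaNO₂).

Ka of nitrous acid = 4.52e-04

pKa = -log(4.52e-04) = 3.34. pH = pKa + log([A⁻]/[HA]) = 3.34 + log(0.21/0.21)

pH = 3.34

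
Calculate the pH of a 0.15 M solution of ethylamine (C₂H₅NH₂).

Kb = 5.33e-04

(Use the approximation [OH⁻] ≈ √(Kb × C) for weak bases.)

[OH⁻] = √(Kb × C) = √(5.33e-04 × 0.15) = 8.9415e-03. pOH = 2.05, pH = 14 - pOH

pH = 11.95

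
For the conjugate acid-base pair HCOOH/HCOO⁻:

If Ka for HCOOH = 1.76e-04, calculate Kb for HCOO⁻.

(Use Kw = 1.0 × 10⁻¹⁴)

For a conjugate pair Ka × Kb = Kw, so Kb = Kw/Ka = 1.0 × 10⁻¹⁴ / 1.76e-04 = 5.68e-11.

K_b = 5.68e-11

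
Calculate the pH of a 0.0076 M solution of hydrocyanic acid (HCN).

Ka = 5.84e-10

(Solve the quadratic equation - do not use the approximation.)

x² + Ka×x - Ka×C = 0. Using quadratic formula: [H⁺] = 2.1065e-06

pH = 5.68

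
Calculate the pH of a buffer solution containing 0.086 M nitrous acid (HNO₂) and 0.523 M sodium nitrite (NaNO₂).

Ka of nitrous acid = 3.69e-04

pKa = -log(3.69e-04) = 3.43. pH = pKa + log([A⁻]/[HA]) = 3.43 + log(0.523/0.086)

pH = 4.22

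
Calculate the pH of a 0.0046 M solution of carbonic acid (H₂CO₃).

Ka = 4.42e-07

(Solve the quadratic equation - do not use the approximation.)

x² + Ka×x - Ka×C = 0. Using quadratic formula: [H⁺] = 4.4871e-05

pH = 4.35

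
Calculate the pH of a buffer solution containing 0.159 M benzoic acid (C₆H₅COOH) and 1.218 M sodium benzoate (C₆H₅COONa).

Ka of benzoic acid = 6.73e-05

pKa = -log(6.73e-05) = 4.17. pH = pKa + log([A⁻]/[HA]) = 4.17 + log(1.218/0.159)

pH = 5.06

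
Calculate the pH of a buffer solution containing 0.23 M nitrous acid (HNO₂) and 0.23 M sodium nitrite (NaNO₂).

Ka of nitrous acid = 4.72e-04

pKa = -log(4.72e-04) = 3.33. pH = pKa + log([A⁻]/[HA]) = 3.33 + log(0.23/0.23)

pH = 3.33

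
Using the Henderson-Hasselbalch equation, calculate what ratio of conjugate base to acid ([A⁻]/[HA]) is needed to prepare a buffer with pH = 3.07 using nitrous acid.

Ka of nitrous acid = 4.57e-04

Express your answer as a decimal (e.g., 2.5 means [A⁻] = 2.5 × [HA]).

pKa = -log(4.57e-04) = 3.3401. pH = pKa + log([A⁻]/[HA]), so log([A⁻]/[HA]) = pH − pKa = 3.07 − 3.3401 = -0.2701. [A⁻]/[HA] = 10^(-0.2701) = 0.537

[A⁻]/[HA] = 0.537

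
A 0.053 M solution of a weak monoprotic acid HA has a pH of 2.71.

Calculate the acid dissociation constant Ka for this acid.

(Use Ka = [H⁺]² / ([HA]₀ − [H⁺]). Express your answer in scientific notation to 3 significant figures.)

[H⁺] = 10^(−pH) = 10^(−2.71) = 1.950e-03 M. For HA ⇌ H⁺ + A⁻, Ka = [H⁺][A⁻]/[HA] = [H⁺]² / ([HA]₀ − [H⁺]) = (1.950e-03)² / (0.053 − 1.950e-03) = 7.45e-05.

K_a = 7.45e-05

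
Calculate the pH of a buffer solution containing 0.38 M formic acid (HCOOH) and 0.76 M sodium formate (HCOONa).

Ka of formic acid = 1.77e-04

pKa = -log(1.77e-04) = 3.75. pH = pKa + log([A⁻]/[HA]) = 3.75 + log(0.76/0.38)

pH = 4.05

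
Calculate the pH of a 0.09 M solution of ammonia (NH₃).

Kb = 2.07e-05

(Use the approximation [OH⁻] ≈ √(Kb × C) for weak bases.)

[OH⁻] = √(Kb × C) = √(2.07e-05 × 0.09) = 1.3649e-03. pOH = 2.86, pH = 14 - pOH

pH = 11.14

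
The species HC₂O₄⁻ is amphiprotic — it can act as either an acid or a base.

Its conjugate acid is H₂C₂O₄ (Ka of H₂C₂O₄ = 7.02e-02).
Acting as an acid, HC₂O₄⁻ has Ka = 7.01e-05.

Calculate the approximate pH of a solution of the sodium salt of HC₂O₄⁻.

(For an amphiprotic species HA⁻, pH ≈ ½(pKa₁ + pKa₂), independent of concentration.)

pKa₁ = -log(7.02e-02) = 1.15; pKa₂ = -log(7.01e-05) = 4.15. For an amphiprotic species, pH ≈ ½(pKa₁ + pKa₂) = ½(1.15 + 4.15) = 2.65.

pH = 2.65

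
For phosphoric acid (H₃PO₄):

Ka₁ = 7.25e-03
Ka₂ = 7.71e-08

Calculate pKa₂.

pKa₂ = -log(Ka₂) = -log(7.71e-08) = 7.11.

pK_{a2} = 7.11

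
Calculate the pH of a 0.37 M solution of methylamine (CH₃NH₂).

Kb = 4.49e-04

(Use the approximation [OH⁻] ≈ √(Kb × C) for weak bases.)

[OH⁻] = √(Kb × C) = √(4.49e-04 × 0.37) = 1.2889e-02. pOH = 1.89, pH = 14 - pOH

pH = 12.11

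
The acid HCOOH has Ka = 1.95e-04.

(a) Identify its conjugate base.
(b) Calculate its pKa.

(a) The conjugate base is formed by removing one H⁺ from HCOOH, giving HCOO⁻. (b) pKa = -log(Ka) = -log(1.95e-04) = 3.71.

Conjugate base: HCOO⁻; pK_a = 3.71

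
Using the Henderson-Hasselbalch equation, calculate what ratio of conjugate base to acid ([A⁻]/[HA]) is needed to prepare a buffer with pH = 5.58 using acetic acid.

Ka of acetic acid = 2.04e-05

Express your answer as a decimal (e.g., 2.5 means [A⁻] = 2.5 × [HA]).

pKa = -log(2.04e-05) = 4.6904. pH = pKa + log([A⁻]/[HA]), so log([A⁻]/[HA]) = pH − pKa = 5.58 − 4.6904 = 0.8896. [A⁻]/[HA] = 10^(0.8896) = 7.76

[A⁻]/[HA] = 7.76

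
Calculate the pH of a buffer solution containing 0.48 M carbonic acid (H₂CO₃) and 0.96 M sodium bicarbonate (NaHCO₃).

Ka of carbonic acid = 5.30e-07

pKa = -log(5.30e-07) = 6.28. pH = pKa + log([A⁻]/[HA]) = 6.28 + log(0.96/0.48)

pH = 6.58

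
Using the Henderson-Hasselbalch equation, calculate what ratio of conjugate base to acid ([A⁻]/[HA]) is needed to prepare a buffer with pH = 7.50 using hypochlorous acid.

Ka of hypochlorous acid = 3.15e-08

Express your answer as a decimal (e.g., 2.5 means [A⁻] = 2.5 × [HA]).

pKa = -log(3.15e-08) = 7.5017. pH = pKa + log([A⁻]/[HA]), so log([A⁻]/[HA]) = pH − pKa = 7.50 − 7.5017 = -0.0017. [A⁻]/[HA] = 10^(-0.0017) = 0.996

[A⁻]/[HA] = 0.996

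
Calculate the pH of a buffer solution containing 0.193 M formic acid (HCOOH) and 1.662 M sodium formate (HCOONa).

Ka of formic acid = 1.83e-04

pKa = -log(1.83e-04) = 3.74. pH = pKa + log([A⁻]/[HA]) = 3.74 + log(1.662/0.193)

pH = 4.67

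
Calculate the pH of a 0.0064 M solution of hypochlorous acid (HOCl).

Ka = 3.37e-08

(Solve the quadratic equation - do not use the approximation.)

x² + Ka×x - Ka×C = 0. Using quadratic formula: [H⁺] = 1.4669e-05

pH = 4.83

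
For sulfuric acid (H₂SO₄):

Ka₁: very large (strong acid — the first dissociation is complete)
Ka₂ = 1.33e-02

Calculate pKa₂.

pKa₂ = -log(Ka₂) = -log(1.33e-02) = 1.88.

pK_{a2} = 1.88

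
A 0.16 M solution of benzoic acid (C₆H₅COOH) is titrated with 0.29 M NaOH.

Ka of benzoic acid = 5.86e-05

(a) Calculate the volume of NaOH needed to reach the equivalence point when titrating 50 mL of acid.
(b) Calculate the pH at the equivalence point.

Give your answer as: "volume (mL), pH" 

moles acid = 0.16 × 50/1000 = 0.008 mol; V_base = moles/0.29 × 1000 = 27.6 mL. At equivalence only the conjugate base is present: [A⁻] = 0.008/0.078 = 1.0311e-01 M. Kb = Kw/Ka = 1.71e-10; [OH⁻] = √(Kb × [A⁻]) = 4.1947e-06; pOH = 5.38; pH = 14 - pOH = 8.62.

V = 27.6 mL, pH = 8.62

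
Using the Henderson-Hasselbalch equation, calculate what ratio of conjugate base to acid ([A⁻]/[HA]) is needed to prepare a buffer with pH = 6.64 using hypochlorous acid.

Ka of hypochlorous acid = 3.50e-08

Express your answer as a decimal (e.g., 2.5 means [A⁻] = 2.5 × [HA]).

pKa = -log(3.50e-08) = 7.4559. pH = pKa + log([A⁻]/[HA]), so log([A⁻]/[HA]) = pH − pKa = 6.64 − 7.4559 = -0.8159. [A⁻]/[HA] = 10^(-0.8159) = 0.153

[A⁻]/[HA] = 0.153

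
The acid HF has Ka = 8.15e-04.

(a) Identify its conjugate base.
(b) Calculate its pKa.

(a) The conjugate base is formed by removing one H⁺ from HF, giving F⁻. (b) pKa = -log(Ka) = -log(8.15e-04) = 3.09.

Conjugate base: F⁻; pK_a = 3.09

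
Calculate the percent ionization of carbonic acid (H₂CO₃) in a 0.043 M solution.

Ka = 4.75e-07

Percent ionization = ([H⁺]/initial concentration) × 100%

Using Ka equilibrium: x² + Ka×x - Ka×C = 0. Solving: [H⁺] = 1.4268e-04. Percent = (1.4268e-04/0.043) × 100

Percent ionization = 0.332%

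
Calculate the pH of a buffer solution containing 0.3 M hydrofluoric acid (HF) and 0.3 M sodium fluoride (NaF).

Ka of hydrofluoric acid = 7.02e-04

pKa = -log(7.02e-04) = 3.15. pH = pKa + log([A⁻]/[HA]) = 3.15 + log(0.3/0.3)

pH = 3.15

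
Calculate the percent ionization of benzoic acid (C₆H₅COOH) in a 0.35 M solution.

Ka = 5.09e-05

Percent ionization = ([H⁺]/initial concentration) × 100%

Using Ka equilibrium: x² + Ka×x - Ka×C = 0. Solving: [H⁺] = 4.1954e-03. Percent = (4.1954e-03/0.35) × 100

Percent ionization = 1.2%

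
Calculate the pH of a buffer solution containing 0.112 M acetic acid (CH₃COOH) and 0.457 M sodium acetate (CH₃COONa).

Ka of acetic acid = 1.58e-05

pKa = -log(1.58e-05) = 4.80. pH = pKa + log([A⁻]/[HA]) = 4.80 + log(0.457/0.112)

pH = 5.41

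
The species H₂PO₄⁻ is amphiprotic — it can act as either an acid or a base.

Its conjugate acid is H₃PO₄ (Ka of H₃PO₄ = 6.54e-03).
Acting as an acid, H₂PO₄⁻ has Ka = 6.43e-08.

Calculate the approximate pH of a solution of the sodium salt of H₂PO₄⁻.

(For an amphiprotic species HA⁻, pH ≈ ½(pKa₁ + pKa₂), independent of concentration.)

pKa₁ = -log(6.54e-03) = 2.18; pKa₂ = -log(6.43e-08) = 7.19. For an amphiprotic species, pH ≈ ½(pKa₁ + pKa₂) = ½(2.18 + 7.19) = 4.69.

pH = 4.69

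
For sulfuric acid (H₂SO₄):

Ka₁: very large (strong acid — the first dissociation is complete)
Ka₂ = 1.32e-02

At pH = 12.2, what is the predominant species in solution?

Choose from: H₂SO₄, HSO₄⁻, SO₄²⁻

The first dissociation is complete, so H₂SO₄ itself is never the predominant species in water; pKa₂ = -log(1.32e-02) = 1.88. For a polyprotic acid the predominant species crosses at each pKa: below pKa_n the protonated form dominates, above it the deprotonated form does. At pH = 12.2, the predominant species is SO₄²⁻.

SO₄²⁻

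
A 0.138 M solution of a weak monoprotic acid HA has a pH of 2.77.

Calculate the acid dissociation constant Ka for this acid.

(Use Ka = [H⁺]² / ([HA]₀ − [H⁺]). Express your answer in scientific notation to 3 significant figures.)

[H⁺] = 10^(−pH) = 10^(−2.77) = 1.698e-03 M. For HA ⇌ H⁺ + A⁻, Ka = [H⁺][A⁻]/[HA] = [H⁺]² / ([HA]₀ − [H⁺]) = (1.698e-03)² / (0.138 − 1.698e-03) = 2.12e-05.

K_a = 2.12e-05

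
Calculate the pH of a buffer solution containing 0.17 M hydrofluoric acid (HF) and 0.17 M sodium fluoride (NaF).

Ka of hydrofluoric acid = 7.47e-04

pKa = -log(7.47e-04) = 3.13. pH = pKa + log([A⁻]/[HA]) = 3.13 + log(0.17/0.17)

pH = 3.13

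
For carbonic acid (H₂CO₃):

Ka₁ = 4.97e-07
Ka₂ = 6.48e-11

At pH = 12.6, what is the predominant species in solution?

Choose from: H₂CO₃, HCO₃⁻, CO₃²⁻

pKa₁ = 6.30, pKa₂ = 10.19. For a polyprotic acid the predominant species crosses at each pKa: below pKa_n the protonated form dominates, above it the deprotonated form does. At pH = 12.6, the predominant species is CO₃²⁻.

CO₃²⁻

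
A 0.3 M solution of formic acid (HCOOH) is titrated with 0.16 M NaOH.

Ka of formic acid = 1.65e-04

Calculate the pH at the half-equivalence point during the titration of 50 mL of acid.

At half-equivalence [HA] = [A⁻], so Henderson-Hasselbalch gives pH = pKa = -log(1.65e-04) = 3.78.

pH = pKa = 3.78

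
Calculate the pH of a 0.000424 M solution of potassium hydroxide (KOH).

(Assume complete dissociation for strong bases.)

[OH⁻] = 0.000424 M for strong base. pOH = -log[OH⁻] = 3.37, pH = 14 - pOH

pH = 10.63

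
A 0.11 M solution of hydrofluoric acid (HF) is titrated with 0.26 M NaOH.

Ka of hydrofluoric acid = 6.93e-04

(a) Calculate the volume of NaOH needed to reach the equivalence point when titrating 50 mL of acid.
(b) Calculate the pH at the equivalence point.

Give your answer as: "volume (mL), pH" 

moles acid = 0.11 × 50/1000 = 0.0055 mol; V_base = moles/0.26 × 1000 = 21.2 mL. At equivalence only the conjugate base is present: [A⁻] = 0.0055/0.071 = 7.7297e-02 M. Kb = Kw/Ka = 1.44e-11; [OH⁻] = √(Kb × [A⁻]) = 1.0561e-06; pOH = 5.98; pH = 14 - pOH = 8.02.

V = 21.2 mL, pH = 8.02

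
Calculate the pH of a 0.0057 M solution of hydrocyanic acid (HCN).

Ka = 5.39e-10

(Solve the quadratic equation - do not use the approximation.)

x² + Ka×x - Ka×C = 0. Using quadratic formula: [H⁺] = 1.7525e-06

pH = 5.76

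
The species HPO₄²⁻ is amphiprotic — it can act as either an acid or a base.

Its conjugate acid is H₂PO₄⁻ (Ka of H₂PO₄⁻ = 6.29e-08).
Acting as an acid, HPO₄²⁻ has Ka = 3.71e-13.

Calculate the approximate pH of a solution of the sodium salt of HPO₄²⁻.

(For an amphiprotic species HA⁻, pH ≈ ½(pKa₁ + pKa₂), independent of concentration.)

pKa₁ = -log(6.29e-08) = 7.20; pKa₂ = -log(3.71e-13) = 12.43. For an amphiprotic species, pH ≈ ½(pKa₁ + pKa₂) = ½(7.20 + 12.43) = 9.82.

pH = 9.82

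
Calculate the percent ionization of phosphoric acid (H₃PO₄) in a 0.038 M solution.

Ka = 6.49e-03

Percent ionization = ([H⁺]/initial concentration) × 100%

Using Ka equilibrium: x² + Ka×x - Ka×C = 0. Solving: [H⁺] = 1.2791e-02. Percent = (1.2791e-02/0.038) × 100

Percent ionization = 33.7%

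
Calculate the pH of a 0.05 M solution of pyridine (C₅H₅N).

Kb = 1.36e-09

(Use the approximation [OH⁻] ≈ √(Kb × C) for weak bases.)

[OH⁻] = √(Kb × C) = √(1.36e-09 × 0.05) = 8.2462e-06. pOH = 5.08, pH = 14 - pOH

pH = 8.92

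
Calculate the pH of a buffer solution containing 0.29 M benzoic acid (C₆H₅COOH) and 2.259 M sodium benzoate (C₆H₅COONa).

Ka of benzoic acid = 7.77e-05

pKa = -log(7.77e-05) = 4.11. pH = pKa + log([A⁻]/[HA]) = 4.11 + log(2.259/0.29)

pH = 5.00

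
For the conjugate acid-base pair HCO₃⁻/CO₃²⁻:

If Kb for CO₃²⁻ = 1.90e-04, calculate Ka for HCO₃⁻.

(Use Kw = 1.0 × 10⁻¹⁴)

For a conjugate pair Ka × Kb = Kw, so Ka = Kw/Kb = 1.0 × 10⁻¹⁴ / 1.90e-04 = 5.26e-11.

K_a = 5.26e-11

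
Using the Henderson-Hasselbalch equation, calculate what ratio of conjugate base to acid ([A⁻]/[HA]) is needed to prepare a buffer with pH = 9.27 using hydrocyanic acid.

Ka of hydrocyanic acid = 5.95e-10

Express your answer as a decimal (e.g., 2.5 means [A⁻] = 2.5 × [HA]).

pKa = -log(5.95e-10) = 9.2255. pH = pKa + log([A⁻]/[HA]), so log([A⁻]/[HA]) = pH − pKa = 9.27 − 9.2255 = 0.0445. [A⁻]/[HA] = 10^(0.0445) = 1.11

[A⁻]/[HA] = 1.11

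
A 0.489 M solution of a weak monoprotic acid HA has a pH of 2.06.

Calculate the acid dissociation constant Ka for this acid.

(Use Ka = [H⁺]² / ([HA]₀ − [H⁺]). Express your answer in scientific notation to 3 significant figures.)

[H⁺] = 10^(−pH) = 10^(−2.06) = 8.710e-03 M. For HA ⇌ H⁺ + A⁻, Ka = [H⁺][A⁻]/[HA] = [H⁺]² / ([HA]₀ − [H⁺]) = (8.710e-03)² / (0.489 − 8.710e-03) = 1.58e-04.

K_a = 1.58e-04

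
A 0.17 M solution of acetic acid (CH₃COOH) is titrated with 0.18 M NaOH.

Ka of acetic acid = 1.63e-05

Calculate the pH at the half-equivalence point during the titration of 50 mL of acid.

At half-equivalence [HA] = [A⁻], so Henderson-Hasselbalch gives pH = pKa = -log(1.63e-05) = 4.79.

pH = pKa = 4.79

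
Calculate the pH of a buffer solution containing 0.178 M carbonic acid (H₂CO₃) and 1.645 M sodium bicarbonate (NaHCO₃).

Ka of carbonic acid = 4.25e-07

pKa = -log(4.25e-07) = 6.37. pH = pKa + log([A⁻]/[HA]) = 6.37 + log(1.645/0.178)

pH = 7.34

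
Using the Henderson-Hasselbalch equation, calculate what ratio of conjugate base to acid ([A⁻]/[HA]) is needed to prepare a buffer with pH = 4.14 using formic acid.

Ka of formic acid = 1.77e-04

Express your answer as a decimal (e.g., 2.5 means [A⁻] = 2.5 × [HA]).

pKa = -log(1.77e-04) = 3.7520. pH = pKa + log([A⁻]/[HA]), so log([A⁻]/[HA]) = pH − pKa = 4.14 − 3.7520 = 0.3880. [A⁻]/[HA] = 10^(0.3880) = 2.44

[A⁻]/[HA] = 2.44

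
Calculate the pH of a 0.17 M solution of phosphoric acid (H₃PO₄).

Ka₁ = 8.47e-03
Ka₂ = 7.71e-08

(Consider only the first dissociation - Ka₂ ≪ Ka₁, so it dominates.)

First dissociation dominates. From Ka₁ = [H⁺][HA⁻]/[H₂A], x² + Ka₁·x − Ka₁·C = 0 with C = 0.17 M and Ka₁ = 8.47e-03. Solving: [H⁺] = (−Ka₁ + √(Ka₁² + 4·Ka₁·C)) / 2 = 3.3947e-02 M. pH = -log(3.3947e-02) = 1.47.

pH = 1.47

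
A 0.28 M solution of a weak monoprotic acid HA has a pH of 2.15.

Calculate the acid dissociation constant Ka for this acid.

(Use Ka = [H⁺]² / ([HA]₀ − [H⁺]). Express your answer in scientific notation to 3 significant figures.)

[H⁺] = 10^(−pH) = 10^(−2.15) = 7.079e-03 M. For HA ⇌ H⁺ + A⁻, Ka = [H⁺][A⁻]/[HA] = [H⁺]² / ([HA]₀ − [H⁺]) = (7.079e-03)² / (0.28 − 7.079e-03) = 1.84e-04.

K_a = 1.84e-04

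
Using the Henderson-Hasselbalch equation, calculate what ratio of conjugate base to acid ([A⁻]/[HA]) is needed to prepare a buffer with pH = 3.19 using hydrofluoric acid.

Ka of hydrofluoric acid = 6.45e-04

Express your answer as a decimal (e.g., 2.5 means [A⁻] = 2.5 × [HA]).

pKa = -log(6.45e-04) = 3.1904. pH = pKa + log([A⁻]/[HA]), so log([A⁻]/[HA]) = pH − pKa = 3.19 − 3.1904 = -0.0004. [A⁻]/[HA] = 10^(-0.0004) = 0.999

[A⁻]/[HA] = 0.999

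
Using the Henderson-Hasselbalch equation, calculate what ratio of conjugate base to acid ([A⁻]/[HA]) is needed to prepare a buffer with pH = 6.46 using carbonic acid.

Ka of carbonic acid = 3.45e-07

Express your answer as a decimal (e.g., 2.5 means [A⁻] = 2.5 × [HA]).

pKa = -log(3.45e-07) = 6.4622. pH = pKa + log([A⁻]/[HA]), so log([A⁻]/[HA]) = pH − pKa = 6.46 − 6.4622 = -0.0022. [A⁻]/[HA] = 10^(-0.0022) = 0.995

[A⁻]/[HA] = 0.995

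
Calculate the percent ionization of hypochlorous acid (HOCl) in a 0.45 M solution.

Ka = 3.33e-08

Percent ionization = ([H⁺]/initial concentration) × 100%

Using Ka equilibrium: x² + Ka×x - Ka×C = 0. Solving: [H⁺] = 1.2240e-04. Percent = (1.2240e-04/0.45) × 100

Percent ionization = 0.0272%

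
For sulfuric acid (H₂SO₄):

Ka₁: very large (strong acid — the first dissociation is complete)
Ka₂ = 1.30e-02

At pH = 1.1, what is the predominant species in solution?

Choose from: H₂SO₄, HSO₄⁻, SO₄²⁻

The first dissociation is complete, so H₂SO₄ itself is never the predominant species in water; pKa₂ = -log(1.30e-02) = 1.89. For a polyprotic acid the predominant species crosses at each pKa: below pKa_n the protonated form dominates, above it the deprotonated form does. At pH = 1.1, the predominant species is HSO₄⁻.

HSO₄⁻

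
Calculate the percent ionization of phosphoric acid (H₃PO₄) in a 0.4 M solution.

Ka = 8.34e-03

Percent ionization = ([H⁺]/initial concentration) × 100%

Using Ka equilibrium: x² + Ka×x - Ka×C = 0. Solving: [H⁺] = 5.3738e-02. Percent = (5.3738e-02/0.4) × 100

Percent ionization = 13.4%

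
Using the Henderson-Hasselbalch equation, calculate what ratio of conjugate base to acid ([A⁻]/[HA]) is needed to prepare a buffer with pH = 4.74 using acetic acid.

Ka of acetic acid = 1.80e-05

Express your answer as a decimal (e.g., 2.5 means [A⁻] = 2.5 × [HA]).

pKa = -log(1.80e-05) = 4.7447. pH = pKa + log([A⁻]/[HA]), so log([A⁻]/[HA]) = pH − pKa = 4.74 − 4.7447 = -0.0047. [A⁻]/[HA] = 10^(-0.0047) = 0.989

[A⁻]/[HA] = 0.989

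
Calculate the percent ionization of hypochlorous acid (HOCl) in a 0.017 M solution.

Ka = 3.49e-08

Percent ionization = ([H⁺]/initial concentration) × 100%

Using Ka equilibrium: x² + Ka×x - Ka×C = 0. Solving: [H⁺] = 2.4340e-05. Percent = (2.4340e-05/0.017) × 100

Percent ionization = 0.143%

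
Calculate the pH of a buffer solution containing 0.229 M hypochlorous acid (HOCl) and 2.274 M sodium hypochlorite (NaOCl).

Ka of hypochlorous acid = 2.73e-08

pKa = -log(2.73e-08) = 7.56. pH = pKa + log([A⁻]/[HA]) = 7.56 + log(2.274/0.229)

pH = 8.56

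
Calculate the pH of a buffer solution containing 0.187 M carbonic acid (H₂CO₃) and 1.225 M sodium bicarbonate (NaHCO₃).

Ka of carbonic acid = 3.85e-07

pKa = -log(3.85e-07) = 6.41. pH = pKa + log([A⁻]/[HA]) = 6.41 + log(1.225/0.187)

pH = 7.23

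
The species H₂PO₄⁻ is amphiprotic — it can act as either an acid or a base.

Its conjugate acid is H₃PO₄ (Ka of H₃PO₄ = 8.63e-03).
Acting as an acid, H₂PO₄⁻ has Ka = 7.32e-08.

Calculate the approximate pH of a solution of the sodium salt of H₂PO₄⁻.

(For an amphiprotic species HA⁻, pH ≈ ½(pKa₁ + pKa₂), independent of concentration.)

pKa₁ = -log(8.63e-03) = 2.06; pKa₂ = -log(7.32e-08) = 7.14. For an amphiprotic species, pH ≈ ½(pKa₁ + pKa₂) = ½(2.06 + 7.14) = 4.60.

pH = 4.60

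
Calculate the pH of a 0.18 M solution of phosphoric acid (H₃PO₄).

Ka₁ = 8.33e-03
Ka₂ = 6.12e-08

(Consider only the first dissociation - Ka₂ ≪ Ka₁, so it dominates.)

First dissociation dominates. From Ka₁ = [H⁺][HA⁻]/[H₂A], x² + Ka₁·x − Ka₁·C = 0 with C = 0.18 M and Ka₁ = 8.33e-03. Solving: [H⁺] = (−Ka₁ + √(Ka₁² + 4·Ka₁·C)) / 2 = 3.4780e-02 M. pH = -log(3.4780e-02) = 1.46.

pH = 1.46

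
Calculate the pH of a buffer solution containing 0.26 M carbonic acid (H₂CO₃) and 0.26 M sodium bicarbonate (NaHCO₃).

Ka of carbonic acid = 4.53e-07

pKa = -log(4.53e-07) = 6.34. pH = pKa + log([A⁻]/[HA]) = 6.34 + log(0.26/0.26)

pH = 6.34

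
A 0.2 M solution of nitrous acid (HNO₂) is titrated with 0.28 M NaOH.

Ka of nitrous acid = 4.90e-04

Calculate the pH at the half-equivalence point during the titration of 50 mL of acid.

At half-equivalence [HA] = [A⁻], so Henderson-Hasselbalch gives pH = pKa = -log(4.90e-04) = 3.31.

pH = pKa = 3.31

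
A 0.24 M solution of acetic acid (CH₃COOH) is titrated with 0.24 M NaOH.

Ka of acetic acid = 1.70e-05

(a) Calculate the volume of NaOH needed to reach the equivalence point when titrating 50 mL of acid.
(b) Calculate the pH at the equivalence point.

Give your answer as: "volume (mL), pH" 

moles acid = 0.24 × 50/1000 = 0.012 mol; V_base = moles/0.24 × 1000 = 50.0 mL. At equivalence only the conjugate base is present: [A⁻] = 0.012/0.100 = 1.2000e-01 M. Kb = Kw/Ka = 5.88e-10; [OH⁻] = √(Kb × [A⁻]) = 8.4017e-06; pOH = 5.08; pH = 14 - pOH = 8.92.

V = 50.0 mL, pH = 8.92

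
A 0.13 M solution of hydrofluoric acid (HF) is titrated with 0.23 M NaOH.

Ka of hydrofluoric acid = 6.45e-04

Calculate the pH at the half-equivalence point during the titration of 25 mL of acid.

At half-equivalence [HA] = [A⁻], so Henderson-Hasselbalch gives pH = pKa = -log(6.45e-04) = 3.19.

pH = pKa = 3.19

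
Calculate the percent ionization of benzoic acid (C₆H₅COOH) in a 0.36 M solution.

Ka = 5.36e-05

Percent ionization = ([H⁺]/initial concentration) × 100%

Using Ka equilibrium: x² + Ka×x - Ka×C = 0. Solving: [H⁺] = 4.3660e-03. Percent = (4.3660e-03/0.36) × 100

Percent ionization = 1.21%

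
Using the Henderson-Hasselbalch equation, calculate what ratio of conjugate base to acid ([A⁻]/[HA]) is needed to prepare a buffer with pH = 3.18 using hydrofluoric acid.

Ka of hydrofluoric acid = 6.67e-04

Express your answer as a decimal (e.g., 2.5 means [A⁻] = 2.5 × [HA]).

pKa = -log(6.67e-04) = 3.1759. pH = pKa + log([A⁻]/[HA]), so log([A⁻]/[HA]) = pH − pKa = 3.18 − 3.1759 = 0.0041. [A⁻]/[HA] = 10^(0.0041) = 1.01

[A⁻]/[HA] = 1.01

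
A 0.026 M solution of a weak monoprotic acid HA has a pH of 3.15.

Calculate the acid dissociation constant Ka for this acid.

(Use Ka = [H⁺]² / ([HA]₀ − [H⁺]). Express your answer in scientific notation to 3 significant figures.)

[H⁺] = 10^(−pH) = 10^(−3.15) = 7.079e-04 M. For HA ⇌ H⁺ + A⁻, Ka = [H⁺][A⁻]/[HA] = [H⁺]² / ([HA]₀ − [H⁺]) = (7.079e-04)² / (0.026 − 7.079e-04) = 1.98e-05.

K_a = 1.98e-05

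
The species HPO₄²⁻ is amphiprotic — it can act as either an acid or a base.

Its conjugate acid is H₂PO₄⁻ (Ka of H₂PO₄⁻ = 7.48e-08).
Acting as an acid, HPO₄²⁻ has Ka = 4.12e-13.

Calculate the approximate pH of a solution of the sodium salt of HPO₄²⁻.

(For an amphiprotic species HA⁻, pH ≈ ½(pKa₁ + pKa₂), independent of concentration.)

pKa₁ = -log(7.48e-08) = 7.13; pKa₂ = -log(4.12e-13) = 12.39. For an amphiprotic species, pH ≈ ½(pKa₁ + pKa₂) = ½(7.13 + 12.39) = 9.76.

pH = 9.76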